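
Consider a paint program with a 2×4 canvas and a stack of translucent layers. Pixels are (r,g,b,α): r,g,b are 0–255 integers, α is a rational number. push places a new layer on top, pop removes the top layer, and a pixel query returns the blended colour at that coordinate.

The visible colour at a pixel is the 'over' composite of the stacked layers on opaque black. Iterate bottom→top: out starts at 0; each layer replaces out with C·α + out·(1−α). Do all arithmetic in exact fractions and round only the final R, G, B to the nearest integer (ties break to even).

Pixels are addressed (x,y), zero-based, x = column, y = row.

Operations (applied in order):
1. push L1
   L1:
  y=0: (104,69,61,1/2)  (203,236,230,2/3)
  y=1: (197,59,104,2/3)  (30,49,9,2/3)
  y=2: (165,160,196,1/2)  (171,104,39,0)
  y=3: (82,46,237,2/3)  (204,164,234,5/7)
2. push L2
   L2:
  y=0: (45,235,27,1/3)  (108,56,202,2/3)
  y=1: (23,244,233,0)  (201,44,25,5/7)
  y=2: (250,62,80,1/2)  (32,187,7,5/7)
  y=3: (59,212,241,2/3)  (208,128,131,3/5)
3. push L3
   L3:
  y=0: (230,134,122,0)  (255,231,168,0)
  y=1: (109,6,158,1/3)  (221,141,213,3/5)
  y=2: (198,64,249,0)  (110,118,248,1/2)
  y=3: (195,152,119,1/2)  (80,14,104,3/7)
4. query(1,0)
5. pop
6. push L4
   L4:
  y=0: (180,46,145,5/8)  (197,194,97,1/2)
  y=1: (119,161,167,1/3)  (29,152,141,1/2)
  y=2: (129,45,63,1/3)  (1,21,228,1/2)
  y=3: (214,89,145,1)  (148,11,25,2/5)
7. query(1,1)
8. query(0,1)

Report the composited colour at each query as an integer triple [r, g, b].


at x=1,y=0 over L1,L2,L3:
L1 α=2/3: [406/3, 472/3, 460/3]
L2 α=2/3: [1054/9, 808/9, 1672/9]
L3 α=0: [1054/9, 808/9, 1672/9]
= [117, 90, 186]

(1,1) stack=L1,L2,L4; from [0,0,0]:
after L1 α=2/3: [20, 98/3, 6]
after L2 α=5/7: [1045/7, 856/21, 137/7]
after L4 α=1/2: [624/7, 2024/21, 562/7]
rounded: [89, 96, 80]

at x=0,y=1 over L1,L2,L4:
L1 α=2/3: [394/3, 118/3, 208/3]
L2 α=0: [394/3, 118/3, 208/3]
L4 α=1/3: [1145/9, 719/9, 917/9]
rounded: [127, 80, 102]


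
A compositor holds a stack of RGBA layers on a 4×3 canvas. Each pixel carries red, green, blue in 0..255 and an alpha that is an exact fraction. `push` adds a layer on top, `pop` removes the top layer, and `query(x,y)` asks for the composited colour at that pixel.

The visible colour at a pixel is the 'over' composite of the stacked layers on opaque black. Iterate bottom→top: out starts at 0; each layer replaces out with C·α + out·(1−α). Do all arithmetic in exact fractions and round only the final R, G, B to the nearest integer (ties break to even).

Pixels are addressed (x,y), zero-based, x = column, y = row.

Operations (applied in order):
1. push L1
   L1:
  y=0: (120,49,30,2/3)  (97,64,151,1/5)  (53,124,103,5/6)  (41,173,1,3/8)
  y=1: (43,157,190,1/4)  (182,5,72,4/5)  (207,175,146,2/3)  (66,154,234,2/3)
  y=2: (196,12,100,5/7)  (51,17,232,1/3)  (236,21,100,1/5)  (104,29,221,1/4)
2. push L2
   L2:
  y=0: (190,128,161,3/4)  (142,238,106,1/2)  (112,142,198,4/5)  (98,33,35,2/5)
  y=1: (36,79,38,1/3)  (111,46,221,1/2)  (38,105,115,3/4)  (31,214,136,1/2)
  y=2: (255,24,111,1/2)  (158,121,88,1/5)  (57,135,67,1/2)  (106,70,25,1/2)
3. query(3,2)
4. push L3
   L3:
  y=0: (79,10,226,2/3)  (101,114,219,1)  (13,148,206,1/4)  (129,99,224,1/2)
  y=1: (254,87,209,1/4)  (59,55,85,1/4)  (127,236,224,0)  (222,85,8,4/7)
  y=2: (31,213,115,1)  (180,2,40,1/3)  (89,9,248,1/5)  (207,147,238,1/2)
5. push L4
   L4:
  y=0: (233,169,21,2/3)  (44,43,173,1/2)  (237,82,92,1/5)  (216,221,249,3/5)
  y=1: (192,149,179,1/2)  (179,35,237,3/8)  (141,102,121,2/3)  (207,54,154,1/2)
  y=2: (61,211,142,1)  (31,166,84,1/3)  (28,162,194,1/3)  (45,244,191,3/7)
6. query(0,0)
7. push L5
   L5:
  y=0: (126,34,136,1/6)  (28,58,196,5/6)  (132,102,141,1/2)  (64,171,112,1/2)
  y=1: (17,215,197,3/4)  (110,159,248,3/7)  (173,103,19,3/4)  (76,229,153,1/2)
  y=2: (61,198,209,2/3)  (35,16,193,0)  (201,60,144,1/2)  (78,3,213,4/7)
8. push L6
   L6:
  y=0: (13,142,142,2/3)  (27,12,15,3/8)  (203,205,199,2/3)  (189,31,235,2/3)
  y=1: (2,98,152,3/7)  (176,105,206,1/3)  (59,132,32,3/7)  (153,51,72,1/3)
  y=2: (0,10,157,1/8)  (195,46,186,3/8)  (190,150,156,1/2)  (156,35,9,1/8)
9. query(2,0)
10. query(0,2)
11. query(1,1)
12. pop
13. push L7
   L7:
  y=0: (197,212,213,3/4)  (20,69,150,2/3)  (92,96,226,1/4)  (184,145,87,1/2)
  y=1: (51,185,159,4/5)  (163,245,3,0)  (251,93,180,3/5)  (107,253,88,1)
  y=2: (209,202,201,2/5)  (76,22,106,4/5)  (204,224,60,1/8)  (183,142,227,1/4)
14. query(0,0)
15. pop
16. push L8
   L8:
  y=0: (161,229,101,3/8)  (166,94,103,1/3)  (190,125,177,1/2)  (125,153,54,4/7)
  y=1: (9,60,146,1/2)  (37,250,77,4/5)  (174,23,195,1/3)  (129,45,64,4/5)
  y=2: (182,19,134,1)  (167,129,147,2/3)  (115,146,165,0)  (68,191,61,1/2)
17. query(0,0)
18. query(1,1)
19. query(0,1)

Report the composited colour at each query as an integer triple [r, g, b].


(3,2) stack=L1,L2; from [0,0,0]:
+L1 (α=1/4) → [26, 29/4, 221/4]
+L2 (α=1/2) → [66, 309/8, 321/8]
→ [66, 39, 40]

query (0,0) [L1,L2,L3,L4] — begin 0,0,0
L1 α=2/3: [80, 98/3, 20]
L2 α=3/4: [325/2, 625/6, 503/4]
L3 α=2/3: [641/6, 745/18, 2311/12]
L4 α=2/3: [3437/18, 6829/54, 2815/36]
→ [191, 126, 78]

at x=2,y=0 over L1,L2,L3,L4,L5,L6:
+L1 (α=5/6) → [265/6, 310/3, 515/6]
+L2 (α=4/5) → [2953/30, 2014/15, 5267/30]
+L3 (α=1/4) → [3083/40, 1377/10, 7327/40]
+L4 (α=1/5) → [5453/50, 3164/25, 8247/50]
+L5 (α=1/2) → [12053/100, 2857/25, 15297/100]
+L6 (α=2/3) → [17551/100, 4369/25, 55097/300]
= [176, 175, 184]

(0,2) stack=L1,L2,L3,L4,L5,L6; from [0,0,0]:
after L1 α=5/7: [140, 60/7, 500/7]
after L2 α=1/2: [395/2, 114/7, 1277/14]
after L3 α=1: [31, 213, 115]
after L4 α=1: [61, 211, 142]
after L5 α=2/3: [61, 607/3, 560/3]
after L6 α=1/8: [427/8, 4279/24, 4391/24]
= [53, 178, 183]

(1,1) stack=L1,L2,L3,L4,L5,L6; from [0,0,0]:
+L1 (α=4/5) → [728/5, 4, 288/5]
+L2 (α=1/2) → [1283/10, 25, 1393/10]
+L3 (α=1/4) → [4439/40, 65/2, 5029/40]
+L4 (α=3/8) → [8735/64, 535/16, 10717/64]
+L5 (α=3/7) → [14015/112, 349/4, 22621/112]
+L6 (α=1/3) → [7957/56, 559/6, 34157/168]
= [142, 93, 203]

query (0,0) [L1,L2,L3,L4,L5,L7] — begin 0,0,0
+L1 (α=2/3) → [80, 98/3, 20]
+L2 (α=3/4) → [325/2, 625/6, 503/4]
+L3 (α=2/3) → [641/6, 745/18, 2311/12]
+L4 (α=2/3) → [3437/18, 6829/54, 2815/36]
+L5 (α=1/6) → [19453/108, 35981/324, 18971/216]
+L7 (α=3/4) → [83281/432, 242045/1296, 156995/864]
= [193, 187, 182]

(0,0) stack=L1,L2,L3,L4,L5,L8; from [0,0,0]:
L1 α=2/3: [80, 98/3, 20]
L2 α=3/4: [325/2, 625/6, 503/4]
L3 α=2/3: [641/6, 745/18, 2311/12]
L4 α=2/3: [3437/18, 6829/54, 2815/36]
L5 α=1/6: [19453/108, 35981/324, 18971/216]
L8 α=3/8: [149429/864, 402493/2592, 160303/1728]
= [173, 155, 93]

at x=1,y=1 over L1,L2,L3,L4,L5,L8:
L1 α=4/5: [728/5, 4, 288/5]
L2 α=1/2: [1283/10, 25, 1393/10]
L3 α=1/4: [4439/40, 65/2, 5029/40]
L4 α=3/8: [8735/64, 535/16, 10717/64]
L5 α=3/7: [14015/112, 349/4, 22621/112]
L8 α=4/5: [30591/560, 4349/20, 57117/560]
→ [55, 217, 102]

query (0,1) [L1,L2,L3,L4,L5,L8] — begin 0,0,0
after L1 α=1/4: [43/4, 157/4, 95/2]
after L2 α=1/3: [115/6, 105/2, 133/3]
after L3 α=1/4: [623/8, 489/8, 171/2]
after L4 α=1/2: [2159/16, 1681/16, 529/4]
after L5 α=3/4: [2975/64, 12001/64, 2893/16]
after L8 α=1/2: [3551/128, 15841/128, 5229/32]
= [28, 124, 163]


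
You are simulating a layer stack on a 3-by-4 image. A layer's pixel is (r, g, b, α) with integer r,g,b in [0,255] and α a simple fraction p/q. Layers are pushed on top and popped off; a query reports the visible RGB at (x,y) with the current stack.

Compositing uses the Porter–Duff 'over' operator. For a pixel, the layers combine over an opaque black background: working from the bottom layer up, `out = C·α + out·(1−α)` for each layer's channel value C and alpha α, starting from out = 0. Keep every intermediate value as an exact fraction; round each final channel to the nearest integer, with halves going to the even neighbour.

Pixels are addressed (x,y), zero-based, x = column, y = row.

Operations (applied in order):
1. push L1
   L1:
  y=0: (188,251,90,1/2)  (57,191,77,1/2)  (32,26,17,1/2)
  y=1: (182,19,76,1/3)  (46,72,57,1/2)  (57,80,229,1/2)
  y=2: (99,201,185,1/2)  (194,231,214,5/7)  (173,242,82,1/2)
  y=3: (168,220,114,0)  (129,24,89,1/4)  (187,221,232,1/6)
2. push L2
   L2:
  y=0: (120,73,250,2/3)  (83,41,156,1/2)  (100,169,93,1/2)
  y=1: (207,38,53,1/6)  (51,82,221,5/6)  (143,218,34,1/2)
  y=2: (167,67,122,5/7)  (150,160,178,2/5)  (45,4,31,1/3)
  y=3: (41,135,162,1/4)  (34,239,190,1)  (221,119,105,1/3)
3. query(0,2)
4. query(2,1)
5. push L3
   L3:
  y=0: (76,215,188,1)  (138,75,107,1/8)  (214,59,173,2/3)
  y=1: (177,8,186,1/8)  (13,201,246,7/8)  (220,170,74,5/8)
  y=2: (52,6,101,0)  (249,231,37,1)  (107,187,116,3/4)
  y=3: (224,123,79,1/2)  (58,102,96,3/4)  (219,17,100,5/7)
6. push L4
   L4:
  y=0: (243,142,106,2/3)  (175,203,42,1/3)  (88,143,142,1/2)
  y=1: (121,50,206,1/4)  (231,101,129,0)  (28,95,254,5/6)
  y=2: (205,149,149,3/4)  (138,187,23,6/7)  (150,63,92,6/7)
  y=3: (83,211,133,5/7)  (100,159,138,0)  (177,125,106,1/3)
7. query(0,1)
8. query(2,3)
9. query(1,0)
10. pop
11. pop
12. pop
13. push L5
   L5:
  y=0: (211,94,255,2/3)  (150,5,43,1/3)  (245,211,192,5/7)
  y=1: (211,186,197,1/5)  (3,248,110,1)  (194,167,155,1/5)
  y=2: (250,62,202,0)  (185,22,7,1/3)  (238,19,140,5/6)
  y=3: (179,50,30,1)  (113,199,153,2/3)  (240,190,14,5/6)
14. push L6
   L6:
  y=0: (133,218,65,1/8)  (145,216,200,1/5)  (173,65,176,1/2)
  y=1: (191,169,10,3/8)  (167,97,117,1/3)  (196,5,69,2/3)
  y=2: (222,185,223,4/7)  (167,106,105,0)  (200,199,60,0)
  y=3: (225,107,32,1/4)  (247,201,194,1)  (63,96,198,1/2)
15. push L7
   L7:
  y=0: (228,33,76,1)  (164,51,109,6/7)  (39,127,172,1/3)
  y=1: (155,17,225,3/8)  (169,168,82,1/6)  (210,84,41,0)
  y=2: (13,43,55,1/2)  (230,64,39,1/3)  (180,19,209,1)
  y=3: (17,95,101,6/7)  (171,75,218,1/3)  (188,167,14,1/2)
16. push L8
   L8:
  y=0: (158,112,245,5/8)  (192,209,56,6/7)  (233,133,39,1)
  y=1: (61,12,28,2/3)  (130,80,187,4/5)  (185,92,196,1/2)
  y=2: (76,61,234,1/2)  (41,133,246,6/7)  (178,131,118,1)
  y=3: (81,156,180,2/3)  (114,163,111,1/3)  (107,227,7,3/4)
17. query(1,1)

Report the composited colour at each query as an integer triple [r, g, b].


query (0,2) [L1,L2] — begin 0,0,0
after L1 α=1/2: [99/2, 201/2, 185/2]
after L2 α=5/7: [934/7, 536/7, 795/7]
rounded: [133, 77, 114]

at x=2,y=1 over L1,L2:
L1 α=1/2: [57/2, 40, 229/2]
L2 α=1/2: [343/4, 129, 297/4]
= [86, 129, 74]

(0,1) stack=L1,L2,L3,L4; from [0,0,0]:
after L1 α=1/3: [182/3, 19/3, 76/3]
after L2 α=1/6: [1531/18, 209/18, 539/18]
after L3 α=1/8: [13903/144, 1607/144, 7121/144]
after L4 α=1/4: [19711/192, 4007/192, 17009/192]
rounded: [103, 21, 89]

query (2,3) [L1,L2,L3,L4] — begin 0,0,0
+L1 (α=1/6) → [187/6, 221/6, 116/3]
+L2 (α=1/3) → [850/9, 578/9, 547/9]
+L3 (α=5/7) → [11555/63, 1921/63, 5594/63]
+L4 (α=1/3) → [34261/189, 11717/189, 17866/189]
rounded: [181, 62, 95]

(1,0) stack=L1,L2,L3,L4; from [0,0,0]:
L1 α=1/2: [57/2, 191/2, 77/2]
L2 α=1/2: [223/4, 273/4, 389/4]
L3 α=1/8: [2113/32, 2211/32, 3151/32]
L4 α=1/3: [4913/48, 5459/48, 3823/48]
= [102, 114, 80]

at x=1,y=1 over L1,L5,L6,L7,L8:
after L1 α=1/2: [23, 36, 57/2]
after L5 α=1: [3, 248, 110]
after L6 α=1/3: [173/3, 593/3, 337/3]
after L7 α=1/6: [686/9, 3469/18, 1931/18]
after L8 α=4/5: [5366/45, 9229/90, 3079/18]
→ [119, 103, 171]


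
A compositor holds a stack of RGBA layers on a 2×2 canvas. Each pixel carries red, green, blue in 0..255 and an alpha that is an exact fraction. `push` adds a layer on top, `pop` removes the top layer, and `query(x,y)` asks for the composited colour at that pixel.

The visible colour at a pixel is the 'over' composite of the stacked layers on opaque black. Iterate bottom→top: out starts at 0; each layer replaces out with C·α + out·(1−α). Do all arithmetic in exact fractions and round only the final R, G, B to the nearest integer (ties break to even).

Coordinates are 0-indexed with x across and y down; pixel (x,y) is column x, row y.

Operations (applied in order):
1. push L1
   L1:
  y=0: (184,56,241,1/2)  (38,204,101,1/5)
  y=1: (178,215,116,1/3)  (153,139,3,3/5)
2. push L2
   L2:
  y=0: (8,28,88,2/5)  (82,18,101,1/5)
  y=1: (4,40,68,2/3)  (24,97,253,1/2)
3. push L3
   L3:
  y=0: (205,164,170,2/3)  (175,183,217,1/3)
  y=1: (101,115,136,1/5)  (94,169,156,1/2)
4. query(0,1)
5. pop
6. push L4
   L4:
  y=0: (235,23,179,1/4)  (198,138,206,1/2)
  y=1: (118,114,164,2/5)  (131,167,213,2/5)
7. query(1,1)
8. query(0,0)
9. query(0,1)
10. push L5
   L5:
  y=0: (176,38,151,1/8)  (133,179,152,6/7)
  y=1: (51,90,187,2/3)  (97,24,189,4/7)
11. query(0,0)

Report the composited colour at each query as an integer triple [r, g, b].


at x=0,y=1 over L1,L2,L3:
L1 α=1/3: [178/3, 215/3, 116/3]
L2 α=2/3: [202/9, 455/9, 524/9]
L3 α=1/5: [1717/45, 571/9, 664/9]
rounded: [38, 63, 74]

at x=1,y=1 over L1,L2,L4:
L1 α=3/5: [459/5, 417/5, 9/5]
L2 α=1/2: [579/10, 451/5, 637/5]
L4 α=2/5: [4357/50, 3023/25, 4041/25]
= [87, 121, 162]

(0,0) stack=L1,L2,L4; from [0,0,0]:
L1 α=1/2: [92, 28, 241/2]
L2 α=2/5: [292/5, 28, 215/2]
L4 α=1/4: [2051/20, 107/4, 1003/8]
→ [103, 27, 125]

(0,1) stack=L1,L2,L4; from [0,0,0]:
+L1 (α=1/3) → [178/3, 215/3, 116/3]
+L2 (α=2/3) → [202/9, 455/9, 524/9]
+L4 (α=2/5) → [182/3, 1139/15, 1508/15]
= [61, 76, 101]

(0,0) stack=L1,L2,L4,L5; from [0,0,0]:
after L1 α=1/2: [92, 28, 241/2]
after L2 α=2/5: [292/5, 28, 215/2]
after L4 α=1/4: [2051/20, 107/4, 1003/8]
after L5 α=1/8: [17877/160, 901/32, 8229/64]
= [112, 28, 129]


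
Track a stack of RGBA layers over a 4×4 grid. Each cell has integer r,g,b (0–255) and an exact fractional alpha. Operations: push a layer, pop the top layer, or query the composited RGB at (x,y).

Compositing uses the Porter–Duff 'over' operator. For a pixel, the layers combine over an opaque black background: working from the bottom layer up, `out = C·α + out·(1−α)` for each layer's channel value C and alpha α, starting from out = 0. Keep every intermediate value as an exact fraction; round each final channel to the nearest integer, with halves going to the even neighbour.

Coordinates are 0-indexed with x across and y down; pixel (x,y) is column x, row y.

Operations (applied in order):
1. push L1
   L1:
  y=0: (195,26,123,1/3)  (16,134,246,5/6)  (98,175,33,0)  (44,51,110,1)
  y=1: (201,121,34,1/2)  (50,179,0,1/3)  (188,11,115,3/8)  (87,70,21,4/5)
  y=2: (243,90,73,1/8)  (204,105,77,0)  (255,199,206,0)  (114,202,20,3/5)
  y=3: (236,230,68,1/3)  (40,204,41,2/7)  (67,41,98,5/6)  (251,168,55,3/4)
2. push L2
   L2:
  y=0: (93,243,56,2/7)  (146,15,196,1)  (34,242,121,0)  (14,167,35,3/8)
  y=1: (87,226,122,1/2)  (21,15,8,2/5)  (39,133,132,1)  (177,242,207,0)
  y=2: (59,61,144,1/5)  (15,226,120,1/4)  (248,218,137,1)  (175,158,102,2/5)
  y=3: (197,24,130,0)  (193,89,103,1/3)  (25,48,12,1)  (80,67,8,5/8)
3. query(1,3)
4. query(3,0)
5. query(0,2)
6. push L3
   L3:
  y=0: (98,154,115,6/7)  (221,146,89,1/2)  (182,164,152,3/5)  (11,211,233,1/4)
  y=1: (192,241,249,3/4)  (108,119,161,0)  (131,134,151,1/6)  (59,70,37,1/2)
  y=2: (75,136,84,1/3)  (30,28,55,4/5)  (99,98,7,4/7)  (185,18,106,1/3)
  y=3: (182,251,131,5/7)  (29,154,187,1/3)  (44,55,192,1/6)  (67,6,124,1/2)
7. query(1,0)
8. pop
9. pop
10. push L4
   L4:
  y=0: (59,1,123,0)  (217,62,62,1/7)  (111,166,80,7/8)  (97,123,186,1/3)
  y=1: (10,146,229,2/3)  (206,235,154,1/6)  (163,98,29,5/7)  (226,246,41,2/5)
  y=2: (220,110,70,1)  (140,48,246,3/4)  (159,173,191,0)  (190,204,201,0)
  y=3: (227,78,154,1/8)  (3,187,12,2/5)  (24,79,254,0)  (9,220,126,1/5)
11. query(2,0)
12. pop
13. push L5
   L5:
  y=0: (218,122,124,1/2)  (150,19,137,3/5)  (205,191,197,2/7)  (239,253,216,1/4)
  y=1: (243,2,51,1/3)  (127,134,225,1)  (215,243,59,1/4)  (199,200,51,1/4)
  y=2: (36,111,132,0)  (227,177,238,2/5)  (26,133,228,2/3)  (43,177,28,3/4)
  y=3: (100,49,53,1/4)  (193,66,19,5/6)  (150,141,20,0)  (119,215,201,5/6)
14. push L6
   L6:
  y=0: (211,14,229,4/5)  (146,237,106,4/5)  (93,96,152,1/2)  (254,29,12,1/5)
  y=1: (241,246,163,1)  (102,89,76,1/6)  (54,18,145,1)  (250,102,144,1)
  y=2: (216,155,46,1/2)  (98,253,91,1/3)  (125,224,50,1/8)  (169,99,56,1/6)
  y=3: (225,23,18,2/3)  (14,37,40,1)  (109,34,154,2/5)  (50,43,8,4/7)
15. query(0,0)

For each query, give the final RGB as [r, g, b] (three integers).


query (1,3) [L1,L2] — begin 0,0,0
+L1 (α=2/7) → [80/7, 408/7, 82/7]
+L2 (α=1/3) → [1511/21, 1439/21, 295/7]
rounded: [72, 69, 42]

at x=3,y=0 over L1,L2:
after L1 α=1: [44, 51, 110]
after L2 α=3/8: [131/4, 189/2, 655/8]
rounded: [33, 94, 82]

(0,2) stack=L1,L2; from [0,0,0]:
L1 α=1/8: [243/8, 45/4, 73/8]
L2 α=1/5: [361/10, 106/5, 361/10]
→ [36, 21, 36]

(1,0) stack=L1,L2,L3; from [0,0,0]:
+L1 (α=5/6) → [40/3, 335/3, 205]
+L2 (α=1) → [146, 15, 196]
+L3 (α=1/2) → [367/2, 161/2, 285/2]
= [184, 80, 142]

(2,0) stack=L1,L4; from [0,0,0]:
after L1 α=0: [0, 0, 0]
after L4 α=7/8: [777/8, 581/4, 70]
= [97, 145, 70]

(0,0) stack=L1,L5,L6; from [0,0,0]:
+L1 (α=1/3) → [65, 26/3, 41]
+L5 (α=1/2) → [283/2, 196/3, 165/2]
+L6 (α=4/5) → [1971/10, 364/15, 1997/10]
→ [197, 24, 200]


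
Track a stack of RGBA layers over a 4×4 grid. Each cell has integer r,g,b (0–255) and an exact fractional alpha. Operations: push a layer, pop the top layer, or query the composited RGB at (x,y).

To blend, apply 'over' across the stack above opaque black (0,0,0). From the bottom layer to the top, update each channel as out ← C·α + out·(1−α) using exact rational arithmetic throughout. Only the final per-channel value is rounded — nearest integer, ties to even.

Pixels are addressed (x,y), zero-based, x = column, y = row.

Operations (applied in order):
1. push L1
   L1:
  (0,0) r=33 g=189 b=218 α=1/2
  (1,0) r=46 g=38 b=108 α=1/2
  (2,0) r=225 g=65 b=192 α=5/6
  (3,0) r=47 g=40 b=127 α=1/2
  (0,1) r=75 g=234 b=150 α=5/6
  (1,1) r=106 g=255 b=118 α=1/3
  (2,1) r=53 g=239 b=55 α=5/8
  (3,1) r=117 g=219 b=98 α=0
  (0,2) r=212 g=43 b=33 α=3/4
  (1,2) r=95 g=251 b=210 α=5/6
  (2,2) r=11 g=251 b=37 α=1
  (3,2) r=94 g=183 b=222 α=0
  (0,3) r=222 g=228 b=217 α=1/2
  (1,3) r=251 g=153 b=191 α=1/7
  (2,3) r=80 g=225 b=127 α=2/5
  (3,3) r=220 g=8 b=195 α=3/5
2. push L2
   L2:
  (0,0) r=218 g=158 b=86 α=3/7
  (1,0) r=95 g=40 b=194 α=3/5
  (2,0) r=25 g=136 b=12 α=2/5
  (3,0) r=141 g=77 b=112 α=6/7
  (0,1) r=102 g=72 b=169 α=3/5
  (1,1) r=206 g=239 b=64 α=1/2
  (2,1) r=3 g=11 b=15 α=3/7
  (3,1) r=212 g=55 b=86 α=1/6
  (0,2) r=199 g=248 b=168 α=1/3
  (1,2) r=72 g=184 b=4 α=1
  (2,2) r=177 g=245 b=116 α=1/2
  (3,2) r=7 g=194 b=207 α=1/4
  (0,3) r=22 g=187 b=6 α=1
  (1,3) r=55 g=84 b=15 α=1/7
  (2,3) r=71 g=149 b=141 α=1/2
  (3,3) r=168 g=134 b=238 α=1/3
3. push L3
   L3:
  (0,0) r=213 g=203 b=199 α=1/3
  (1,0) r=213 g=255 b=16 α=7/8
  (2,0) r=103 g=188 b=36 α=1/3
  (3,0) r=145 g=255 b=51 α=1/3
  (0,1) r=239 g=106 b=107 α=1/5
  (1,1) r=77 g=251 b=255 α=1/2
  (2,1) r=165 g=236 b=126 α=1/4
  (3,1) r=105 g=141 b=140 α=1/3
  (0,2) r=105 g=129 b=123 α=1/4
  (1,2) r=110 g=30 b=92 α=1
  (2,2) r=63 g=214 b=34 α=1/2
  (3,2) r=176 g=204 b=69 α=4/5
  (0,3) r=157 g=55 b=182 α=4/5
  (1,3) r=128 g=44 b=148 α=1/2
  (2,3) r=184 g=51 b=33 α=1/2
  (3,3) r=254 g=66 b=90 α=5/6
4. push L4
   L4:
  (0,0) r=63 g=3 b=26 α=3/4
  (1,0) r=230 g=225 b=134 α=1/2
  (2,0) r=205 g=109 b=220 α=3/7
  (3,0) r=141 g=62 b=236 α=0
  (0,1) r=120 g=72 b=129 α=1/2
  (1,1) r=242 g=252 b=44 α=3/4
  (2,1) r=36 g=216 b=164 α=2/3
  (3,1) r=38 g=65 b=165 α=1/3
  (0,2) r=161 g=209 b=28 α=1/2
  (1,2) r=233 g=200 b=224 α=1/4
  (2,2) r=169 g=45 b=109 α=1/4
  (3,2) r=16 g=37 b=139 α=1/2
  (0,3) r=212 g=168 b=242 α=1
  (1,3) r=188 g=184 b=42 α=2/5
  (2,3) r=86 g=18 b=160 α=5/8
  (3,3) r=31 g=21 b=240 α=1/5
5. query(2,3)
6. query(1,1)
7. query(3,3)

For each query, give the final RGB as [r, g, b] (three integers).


at x=2,y=3 over L1,L2,L3,L4:
+L1 (α=2/5) → [32, 90, 254/5]
+L2 (α=1/2) → [103/2, 239/2, 959/10]
+L3 (α=1/2) → [471/4, 341/4, 1289/20]
+L4 (α=5/8) → [3133/32, 1383/32, 19867/160]
rounded: [98, 43, 124]

at x=1,y=1 over L1,L2,L3,L4:
after L1 α=1/3: [106/3, 85, 118/3]
after L2 α=1/2: [362/3, 162, 155/3]
after L3 α=1/2: [593/6, 413/2, 460/3]
after L4 α=3/4: [4949/24, 1925/8, 214/3]
= [206, 241, 71]

query (3,3) [L1,L2,L3,L4] — begin 0,0,0
after L1 α=3/5: [132, 24/5, 117]
after L2 α=1/3: [144, 718/15, 472/3]
after L3 α=5/6: [707/3, 2834/45, 911/9]
after L4 α=1/5: [2921/15, 12281/225, 5804/45]
= [195, 55, 129]


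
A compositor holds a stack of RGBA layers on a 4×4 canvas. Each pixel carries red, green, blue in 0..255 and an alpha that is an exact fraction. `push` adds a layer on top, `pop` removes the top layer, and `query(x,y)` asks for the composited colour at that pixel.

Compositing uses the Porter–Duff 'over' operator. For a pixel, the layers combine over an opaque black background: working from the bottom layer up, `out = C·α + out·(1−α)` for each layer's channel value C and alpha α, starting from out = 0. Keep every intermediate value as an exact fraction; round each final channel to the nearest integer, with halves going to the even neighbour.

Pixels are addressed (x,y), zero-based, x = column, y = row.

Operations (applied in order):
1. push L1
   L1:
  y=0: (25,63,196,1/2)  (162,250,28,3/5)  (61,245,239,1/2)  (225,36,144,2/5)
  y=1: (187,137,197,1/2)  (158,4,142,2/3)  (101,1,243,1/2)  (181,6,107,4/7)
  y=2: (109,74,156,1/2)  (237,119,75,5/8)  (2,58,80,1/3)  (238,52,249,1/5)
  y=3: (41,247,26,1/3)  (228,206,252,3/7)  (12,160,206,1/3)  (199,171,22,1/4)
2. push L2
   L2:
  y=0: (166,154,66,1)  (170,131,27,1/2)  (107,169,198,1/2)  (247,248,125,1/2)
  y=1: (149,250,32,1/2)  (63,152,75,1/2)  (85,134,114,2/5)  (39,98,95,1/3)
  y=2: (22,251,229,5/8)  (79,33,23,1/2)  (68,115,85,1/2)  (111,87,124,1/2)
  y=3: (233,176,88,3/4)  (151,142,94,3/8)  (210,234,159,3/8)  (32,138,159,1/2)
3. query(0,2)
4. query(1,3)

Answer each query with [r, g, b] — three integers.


at x=0,y=2 over L1,L2:
+L1 (α=1/2) → [109/2, 37, 78]
+L2 (α=5/8) → [547/16, 683/4, 1379/8]
= [34, 171, 172]

at x=1,y=3 over L1,L2:
L1 α=3/7: [684/7, 618/7, 108]
L2 α=3/8: [6591/56, 759/7, 411/4]
= [118, 108, 103]


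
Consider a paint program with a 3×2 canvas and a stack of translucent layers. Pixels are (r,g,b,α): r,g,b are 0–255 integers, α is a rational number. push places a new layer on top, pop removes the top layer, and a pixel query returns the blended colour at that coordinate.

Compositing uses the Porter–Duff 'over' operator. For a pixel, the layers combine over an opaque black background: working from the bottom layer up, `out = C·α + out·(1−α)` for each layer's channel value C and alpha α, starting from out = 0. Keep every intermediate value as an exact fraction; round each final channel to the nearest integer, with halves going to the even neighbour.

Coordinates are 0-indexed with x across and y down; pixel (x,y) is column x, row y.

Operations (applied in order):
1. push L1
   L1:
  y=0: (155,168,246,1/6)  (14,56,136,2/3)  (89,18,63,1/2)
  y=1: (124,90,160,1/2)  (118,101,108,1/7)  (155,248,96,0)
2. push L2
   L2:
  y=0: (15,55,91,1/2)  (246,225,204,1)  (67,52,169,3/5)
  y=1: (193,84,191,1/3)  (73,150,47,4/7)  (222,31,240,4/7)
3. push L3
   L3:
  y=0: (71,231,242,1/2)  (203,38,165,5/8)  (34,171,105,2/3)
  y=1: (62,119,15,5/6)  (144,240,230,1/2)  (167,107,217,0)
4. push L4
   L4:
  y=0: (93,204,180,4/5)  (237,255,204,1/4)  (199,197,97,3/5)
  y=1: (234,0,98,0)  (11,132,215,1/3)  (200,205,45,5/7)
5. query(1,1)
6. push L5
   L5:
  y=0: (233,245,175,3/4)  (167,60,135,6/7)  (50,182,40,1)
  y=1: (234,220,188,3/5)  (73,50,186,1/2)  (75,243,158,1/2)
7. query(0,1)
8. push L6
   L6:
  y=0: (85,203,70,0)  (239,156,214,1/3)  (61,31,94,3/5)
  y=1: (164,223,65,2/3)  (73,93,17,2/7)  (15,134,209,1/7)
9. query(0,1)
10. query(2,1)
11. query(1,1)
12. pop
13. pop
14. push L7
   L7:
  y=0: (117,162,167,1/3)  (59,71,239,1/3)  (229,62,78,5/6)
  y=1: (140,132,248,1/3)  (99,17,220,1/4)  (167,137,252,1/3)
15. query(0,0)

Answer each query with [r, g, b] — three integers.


(1,1) stack=L1,L2,L3,L4; from [0,0,0]:
after L1 α=1/7: [118/7, 101/7, 108/7]
after L2 α=4/7: [2398/49, 4503/49, 1640/49]
after L3 α=1/2: [4727/49, 16263/98, 6455/49]
after L4 α=1/3: [3331/49, 7577/49, 7815/49]
= [68, 155, 159]

(0,1) stack=L1,L2,L3,L4,L5; from [0,0,0]:
L1 α=1/2: [62, 45, 80]
L2 α=1/3: [317/3, 58, 117]
L3 α=5/6: [1247/18, 653/6, 32]
L4 α=0: [1247/18, 653/6, 32]
L5 α=3/5: [1513/9, 2633/15, 628/5]
→ [168, 176, 126]

query (0,1) [L1,L2,L3,L4,L5,L6] — begin 0,0,0
after L1 α=1/2: [62, 45, 80]
after L2 α=1/3: [317/3, 58, 117]
after L3 α=5/6: [1247/18, 653/6, 32]
after L4 α=0: [1247/18, 653/6, 32]
after L5 α=3/5: [1513/9, 2633/15, 628/5]
after L6 α=2/3: [4465/27, 9323/45, 426/5]
= [165, 207, 85]

at x=2,y=1 over L1,L2,L3,L4,L5,L6:
L1 α=0: [0, 0, 0]
L2 α=4/7: [888/7, 124/7, 960/7]
L3 α=0: [888/7, 124/7, 960/7]
L4 α=5/7: [8776/49, 7423/49, 3495/49]
L5 α=1/2: [12451/98, 9665/49, 11237/98]
L6 α=1/7: [38088/343, 64556/343, 43952/343]
→ [111, 188, 128]

at x=1,y=1 over L1,L2,L3,L4,L5,L6:
L1 α=1/7: [118/7, 101/7, 108/7]
L2 α=4/7: [2398/49, 4503/49, 1640/49]
L3 α=1/2: [4727/49, 16263/98, 6455/49]
L4 α=1/3: [3331/49, 7577/49, 7815/49]
L5 α=1/2: [3454/49, 10027/98, 16929/98]
L6 α=2/7: [24424/343, 68363/686, 87977/686]
= [71, 100, 128]

at x=0,y=0 over L1,L2,L3,L4,L7:
+L1 (α=1/6) → [155/6, 28, 41]
+L2 (α=1/2) → [245/12, 83/2, 66]
+L3 (α=1/2) → [1097/24, 545/4, 154]
+L4 (α=4/5) → [2005/24, 3809/20, 874/5]
+L7 (α=1/3) → [3409/36, 5429/30, 861/5]
→ [95, 181, 172]


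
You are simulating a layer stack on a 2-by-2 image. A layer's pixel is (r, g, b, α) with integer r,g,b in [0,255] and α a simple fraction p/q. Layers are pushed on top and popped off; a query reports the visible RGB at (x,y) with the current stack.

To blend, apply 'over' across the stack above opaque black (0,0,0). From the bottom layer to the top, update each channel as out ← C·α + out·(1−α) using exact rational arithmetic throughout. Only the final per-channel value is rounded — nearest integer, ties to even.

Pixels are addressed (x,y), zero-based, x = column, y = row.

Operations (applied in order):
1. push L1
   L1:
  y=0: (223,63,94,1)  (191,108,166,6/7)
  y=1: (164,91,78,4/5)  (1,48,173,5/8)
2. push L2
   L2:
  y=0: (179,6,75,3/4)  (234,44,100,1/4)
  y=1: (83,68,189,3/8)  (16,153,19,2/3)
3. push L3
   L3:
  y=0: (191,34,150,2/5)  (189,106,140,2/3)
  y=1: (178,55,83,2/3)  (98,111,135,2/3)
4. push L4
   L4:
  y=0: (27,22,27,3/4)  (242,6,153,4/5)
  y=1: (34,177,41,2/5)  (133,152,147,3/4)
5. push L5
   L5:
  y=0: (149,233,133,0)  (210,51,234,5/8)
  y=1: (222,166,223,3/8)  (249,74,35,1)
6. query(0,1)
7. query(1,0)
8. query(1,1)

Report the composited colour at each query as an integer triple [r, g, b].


query (0,1) [L1,L2,L3,L4,L5] — begin 0,0,0
after L1 α=4/5: [656/5, 364/5, 312/5]
after L2 α=3/8: [905/8, 71, 879/8]
after L3 α=2/3: [1251/8, 181/3, 2207/24]
after L4 α=2/5: [4297/40, 107, 2863/40]
after L5 α=3/8: [9625/64, 1033/8, 8215/64]
rounded: [150, 129, 128]

query (1,0) [L1,L2,L3,L4,L5] — begin 0,0,0
+L1 (α=6/7) → [1146/7, 648/7, 996/7]
+L2 (α=1/4) → [1269/7, 563/7, 922/7]
+L3 (α=2/3) → [1305/7, 2047/21, 2882/21]
+L4 (α=4/5) → [8081/35, 2551/105, 15734/105]
+L5 (α=5/8) → [60993/280, 2869/70, 14171/70]
= [218, 41, 202]

at x=1,y=1 over L1,L2,L3,L4,L5:
after L1 α=5/8: [5/8, 30, 865/8]
after L2 α=2/3: [87/8, 112, 1169/24]
after L3 α=2/3: [1655/24, 334/3, 7649/72]
after L4 α=3/4: [11231/96, 851/6, 39401/288]
after L5 α=1: [249, 74, 35]
→ [249, 74, 35]


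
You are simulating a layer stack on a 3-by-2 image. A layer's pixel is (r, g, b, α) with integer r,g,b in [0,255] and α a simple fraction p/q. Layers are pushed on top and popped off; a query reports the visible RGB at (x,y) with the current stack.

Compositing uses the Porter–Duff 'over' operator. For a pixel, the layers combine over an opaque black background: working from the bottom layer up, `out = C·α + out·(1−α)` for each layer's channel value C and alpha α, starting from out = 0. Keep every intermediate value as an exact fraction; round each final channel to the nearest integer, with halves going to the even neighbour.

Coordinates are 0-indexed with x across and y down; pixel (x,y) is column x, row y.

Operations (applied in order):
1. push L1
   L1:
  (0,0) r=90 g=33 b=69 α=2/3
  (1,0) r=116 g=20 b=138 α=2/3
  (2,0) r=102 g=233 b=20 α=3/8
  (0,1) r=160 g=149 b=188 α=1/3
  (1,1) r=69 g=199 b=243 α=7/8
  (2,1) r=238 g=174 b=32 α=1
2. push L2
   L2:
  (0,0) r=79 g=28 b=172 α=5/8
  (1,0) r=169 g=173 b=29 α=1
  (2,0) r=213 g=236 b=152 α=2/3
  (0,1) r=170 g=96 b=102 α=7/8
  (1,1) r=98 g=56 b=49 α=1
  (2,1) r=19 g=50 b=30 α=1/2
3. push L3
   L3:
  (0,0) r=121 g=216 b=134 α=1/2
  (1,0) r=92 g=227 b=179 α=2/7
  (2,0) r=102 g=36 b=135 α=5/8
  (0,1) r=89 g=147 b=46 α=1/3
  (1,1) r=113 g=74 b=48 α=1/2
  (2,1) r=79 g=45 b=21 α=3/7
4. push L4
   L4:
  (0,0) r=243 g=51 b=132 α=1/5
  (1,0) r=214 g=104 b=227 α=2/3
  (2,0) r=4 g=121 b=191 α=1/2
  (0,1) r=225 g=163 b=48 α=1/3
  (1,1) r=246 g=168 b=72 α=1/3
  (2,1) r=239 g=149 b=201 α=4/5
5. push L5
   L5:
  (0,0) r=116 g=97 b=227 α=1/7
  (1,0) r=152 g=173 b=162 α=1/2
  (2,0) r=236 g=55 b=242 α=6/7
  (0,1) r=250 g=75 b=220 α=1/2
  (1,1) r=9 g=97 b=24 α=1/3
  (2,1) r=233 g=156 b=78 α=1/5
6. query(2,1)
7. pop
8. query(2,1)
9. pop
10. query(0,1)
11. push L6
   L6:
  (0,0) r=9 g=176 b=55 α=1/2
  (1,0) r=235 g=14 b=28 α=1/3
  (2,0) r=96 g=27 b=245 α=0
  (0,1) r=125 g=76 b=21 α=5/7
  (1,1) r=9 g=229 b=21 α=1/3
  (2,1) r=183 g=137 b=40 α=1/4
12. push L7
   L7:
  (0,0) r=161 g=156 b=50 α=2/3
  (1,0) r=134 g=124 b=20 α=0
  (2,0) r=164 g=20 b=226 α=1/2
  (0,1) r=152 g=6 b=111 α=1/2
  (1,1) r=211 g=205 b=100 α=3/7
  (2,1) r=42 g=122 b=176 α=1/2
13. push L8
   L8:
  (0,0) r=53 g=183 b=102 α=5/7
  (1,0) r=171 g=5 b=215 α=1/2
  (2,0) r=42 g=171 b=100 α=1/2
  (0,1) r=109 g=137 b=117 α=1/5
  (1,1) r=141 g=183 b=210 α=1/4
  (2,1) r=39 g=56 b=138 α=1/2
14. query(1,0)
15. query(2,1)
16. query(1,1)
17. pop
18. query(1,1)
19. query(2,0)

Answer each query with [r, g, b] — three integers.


at x=2,y=1 over L1,L2,L3,L4,L5:
L1 α=1: [238, 174, 32]
L2 α=1/2: [257/2, 112, 31]
L3 α=3/7: [751/7, 583/7, 187/7]
L4 α=4/5: [7443/35, 951/7, 1163/7]
L5 α=1/5: [37927/175, 4896/35, 5198/35]
rounded: [217, 140, 149]

query (2,1) [L1,L2,L3,L4] — begin 0,0,0
after L1 α=1: [238, 174, 32]
after L2 α=1/2: [257/2, 112, 31]
after L3 α=3/7: [751/7, 583/7, 187/7]
after L4 α=4/5: [7443/35, 951/7, 1163/7]
→ [213, 136, 166]

query (0,1) [L1,L2,L3] — begin 0,0,0
after L1 α=1/3: [160/3, 149/3, 188/3]
after L2 α=7/8: [1865/12, 2165/24, 1165/12]
after L3 α=1/3: [2399/18, 3929/36, 1441/18]
→ [133, 109, 80]

query (1,0) [L1,L2,L3,L6,L7,L8] — begin 0,0,0
L1 α=2/3: [232/3, 40/3, 92]
L2 α=1: [169, 173, 29]
L3 α=2/7: [147, 1319/7, 503/7]
L6 α=1/3: [529/3, 912/7, 1202/21]
L7 α=0: [529/3, 912/7, 1202/21]
L8 α=1/2: [521/3, 947/14, 5717/42]
= [174, 68, 136]

(2,1) stack=L1,L2,L3,L6,L7,L8; from [0,0,0]:
L1 α=1: [238, 174, 32]
L2 α=1/2: [257/2, 112, 31]
L3 α=3/7: [751/7, 583/7, 187/7]
L6 α=1/4: [1767/14, 677/7, 841/28]
L7 α=1/2: [2355/28, 1531/14, 5769/56]
L8 α=1/2: [3447/56, 2315/28, 13497/112]
→ [62, 83, 121]

at x=1,y=1 over L1,L2,L3,L6,L7,L8:
+L1 (α=7/8) → [483/8, 1393/8, 1701/8]
+L2 (α=1) → [98, 56, 49]
+L3 (α=1/2) → [211/2, 65, 97/2]
+L6 (α=1/3) → [220/3, 359/3, 118/3]
+L7 (α=3/7) → [397/3, 3281/21, 196/3]
+L8 (α=1/4) → [269/2, 2281/14, 203/2]
= [134, 163, 102]

query (1,1) [L1,L2,L3,L6,L7] — begin 0,0,0
after L1 α=7/8: [483/8, 1393/8, 1701/8]
after L2 α=1: [98, 56, 49]
after L3 α=1/2: [211/2, 65, 97/2]
after L6 α=1/3: [220/3, 359/3, 118/3]
after L7 α=3/7: [397/3, 3281/21, 196/3]
→ [132, 156, 65]

(2,0) stack=L1,L2,L3,L6,L7; from [0,0,0]:
L1 α=3/8: [153/4, 699/8, 15/2]
L2 α=2/3: [619/4, 4475/24, 623/6]
L3 α=5/8: [3897/32, 5915/64, 1973/16]
L6 α=0: [3897/32, 5915/64, 1973/16]
L7 α=1/2: [9145/64, 7195/128, 5589/32]
= [143, 56, 175]


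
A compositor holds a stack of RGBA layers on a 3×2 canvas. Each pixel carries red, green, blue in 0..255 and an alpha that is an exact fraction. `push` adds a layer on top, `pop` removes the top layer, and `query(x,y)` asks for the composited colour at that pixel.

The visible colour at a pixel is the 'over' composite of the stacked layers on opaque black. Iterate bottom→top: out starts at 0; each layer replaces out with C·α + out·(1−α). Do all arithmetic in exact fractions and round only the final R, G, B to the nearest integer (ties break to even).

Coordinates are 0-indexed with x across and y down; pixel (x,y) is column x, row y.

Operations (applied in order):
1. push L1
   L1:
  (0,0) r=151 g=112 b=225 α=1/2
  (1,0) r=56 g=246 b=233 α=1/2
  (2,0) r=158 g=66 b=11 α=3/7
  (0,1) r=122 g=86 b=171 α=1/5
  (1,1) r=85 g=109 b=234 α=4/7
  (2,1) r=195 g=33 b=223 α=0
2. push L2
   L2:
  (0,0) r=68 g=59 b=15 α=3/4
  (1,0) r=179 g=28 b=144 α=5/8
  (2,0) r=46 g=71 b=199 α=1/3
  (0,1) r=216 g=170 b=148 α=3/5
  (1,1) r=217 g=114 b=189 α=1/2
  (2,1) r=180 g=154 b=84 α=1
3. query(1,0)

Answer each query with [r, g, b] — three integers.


query (1,0) [L1,L2] — begin 0,0,0
+L1 (α=1/2) → [28, 123, 233/2]
+L2 (α=5/8) → [979/8, 509/8, 2139/16]
= [122, 64, 134]


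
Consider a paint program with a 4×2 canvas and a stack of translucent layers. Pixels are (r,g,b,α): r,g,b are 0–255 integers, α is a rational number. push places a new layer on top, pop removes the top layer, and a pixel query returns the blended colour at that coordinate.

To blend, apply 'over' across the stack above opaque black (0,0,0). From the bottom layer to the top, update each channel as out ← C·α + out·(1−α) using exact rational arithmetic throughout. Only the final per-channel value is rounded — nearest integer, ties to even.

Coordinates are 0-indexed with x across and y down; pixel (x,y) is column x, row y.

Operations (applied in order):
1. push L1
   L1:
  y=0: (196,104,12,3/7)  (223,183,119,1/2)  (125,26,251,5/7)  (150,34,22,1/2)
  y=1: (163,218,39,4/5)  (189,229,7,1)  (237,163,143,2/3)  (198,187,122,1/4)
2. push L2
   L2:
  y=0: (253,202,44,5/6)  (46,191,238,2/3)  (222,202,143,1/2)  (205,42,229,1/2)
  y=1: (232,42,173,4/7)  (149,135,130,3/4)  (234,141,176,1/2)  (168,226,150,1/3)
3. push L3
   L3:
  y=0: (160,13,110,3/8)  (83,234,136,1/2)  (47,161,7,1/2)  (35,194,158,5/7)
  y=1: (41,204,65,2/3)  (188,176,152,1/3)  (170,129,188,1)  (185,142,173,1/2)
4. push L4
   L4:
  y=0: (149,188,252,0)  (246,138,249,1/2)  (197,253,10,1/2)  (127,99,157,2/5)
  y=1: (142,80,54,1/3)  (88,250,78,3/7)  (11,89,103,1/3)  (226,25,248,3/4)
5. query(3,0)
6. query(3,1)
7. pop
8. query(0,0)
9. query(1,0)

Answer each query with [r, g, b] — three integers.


query (3,0) [L1,L2,L3,L4] — begin 0,0,0
after L1 α=1/2: [75, 17, 11]
after L2 α=1/2: [140, 59/2, 120]
after L3 α=5/7: [65, 147, 1030/7]
after L4 α=2/5: [449/5, 639/5, 5288/35]
rounded: [90, 128, 151]

at x=3,y=1 over L1,L2,L3,L4:
L1 α=1/4: [99/2, 187/4, 61/2]
L2 α=1/3: [89, 213/2, 211/3]
L3 α=1/2: [137, 497/4, 365/3]
L4 α=3/4: [815/4, 797/16, 2597/12]
→ [204, 50, 216]

at x=0,y=0 over L1,L2,L3:
+L1 (α=3/7) → [84, 312/7, 36/7]
+L2 (α=5/6) → [1349/6, 3691/21, 788/21]
+L3 (α=3/8) → [9625/48, 9637/84, 5435/84]
= [201, 115, 65]

at x=1,y=0 over L1,L2,L3:
+L1 (α=1/2) → [223/2, 183/2, 119/2]
+L2 (α=2/3) → [407/6, 947/6, 357/2]
+L3 (α=1/2) → [905/12, 2351/12, 629/4]
= [75, 196, 157]


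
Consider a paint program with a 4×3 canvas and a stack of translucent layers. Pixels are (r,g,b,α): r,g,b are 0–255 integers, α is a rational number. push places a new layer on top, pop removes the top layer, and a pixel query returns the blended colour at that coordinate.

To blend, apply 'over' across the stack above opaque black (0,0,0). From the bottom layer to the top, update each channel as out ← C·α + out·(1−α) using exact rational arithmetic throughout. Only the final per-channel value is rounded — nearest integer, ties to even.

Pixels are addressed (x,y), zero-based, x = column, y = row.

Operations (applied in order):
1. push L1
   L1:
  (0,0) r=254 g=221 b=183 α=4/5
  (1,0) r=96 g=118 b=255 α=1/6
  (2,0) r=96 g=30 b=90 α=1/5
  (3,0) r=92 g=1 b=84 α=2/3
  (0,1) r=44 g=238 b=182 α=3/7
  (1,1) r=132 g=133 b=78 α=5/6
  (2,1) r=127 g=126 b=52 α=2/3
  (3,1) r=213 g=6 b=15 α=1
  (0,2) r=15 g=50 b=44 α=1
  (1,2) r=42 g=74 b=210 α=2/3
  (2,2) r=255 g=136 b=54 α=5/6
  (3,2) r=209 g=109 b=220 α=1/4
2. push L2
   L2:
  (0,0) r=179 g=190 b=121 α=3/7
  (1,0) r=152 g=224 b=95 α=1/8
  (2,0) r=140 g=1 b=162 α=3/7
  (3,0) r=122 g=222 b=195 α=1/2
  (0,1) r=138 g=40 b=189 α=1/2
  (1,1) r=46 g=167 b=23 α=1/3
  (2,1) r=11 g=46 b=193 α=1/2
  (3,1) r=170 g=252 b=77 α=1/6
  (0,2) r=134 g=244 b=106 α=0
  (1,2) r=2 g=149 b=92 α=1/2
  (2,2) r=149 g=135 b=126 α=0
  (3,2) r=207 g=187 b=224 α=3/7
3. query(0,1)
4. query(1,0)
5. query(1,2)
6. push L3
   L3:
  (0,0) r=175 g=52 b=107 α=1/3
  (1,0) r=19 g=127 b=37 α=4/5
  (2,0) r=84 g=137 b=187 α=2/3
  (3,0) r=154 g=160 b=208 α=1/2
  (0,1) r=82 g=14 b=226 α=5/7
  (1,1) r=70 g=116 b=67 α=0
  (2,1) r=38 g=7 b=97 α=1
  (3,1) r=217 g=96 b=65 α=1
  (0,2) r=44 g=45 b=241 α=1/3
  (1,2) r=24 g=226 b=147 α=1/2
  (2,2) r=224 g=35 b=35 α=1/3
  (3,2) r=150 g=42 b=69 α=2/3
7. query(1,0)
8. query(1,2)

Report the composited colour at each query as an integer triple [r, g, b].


at x=0,y=1 over L1,L2:
after L1 α=3/7: [132/7, 102, 78]
after L2 α=1/2: [549/7, 71, 267/2]
rounded: [78, 71, 134]

(1,0) stack=L1,L2; from [0,0,0]:
after L1 α=1/6: [16, 59/3, 85/2]
after L2 α=1/8: [33, 1085/24, 785/16]
rounded: [33, 45, 49]

at x=1,y=2 over L1,L2:
L1 α=2/3: [28, 148/3, 140]
L2 α=1/2: [15, 595/6, 116]
rounded: [15, 99, 116]

at x=1,y=0 over L1,L2,L3:
L1 α=1/6: [16, 59/3, 85/2]
L2 α=1/8: [33, 1085/24, 785/16]
L3 α=4/5: [109/5, 13277/120, 3153/80]
rounded: [22, 111, 39]

query (1,2) [L1,L2,L3] — begin 0,0,0
after L1 α=2/3: [28, 148/3, 140]
after L2 α=1/2: [15, 595/6, 116]
after L3 α=1/2: [39/2, 1951/12, 263/2]
rounded: [20, 163, 132]


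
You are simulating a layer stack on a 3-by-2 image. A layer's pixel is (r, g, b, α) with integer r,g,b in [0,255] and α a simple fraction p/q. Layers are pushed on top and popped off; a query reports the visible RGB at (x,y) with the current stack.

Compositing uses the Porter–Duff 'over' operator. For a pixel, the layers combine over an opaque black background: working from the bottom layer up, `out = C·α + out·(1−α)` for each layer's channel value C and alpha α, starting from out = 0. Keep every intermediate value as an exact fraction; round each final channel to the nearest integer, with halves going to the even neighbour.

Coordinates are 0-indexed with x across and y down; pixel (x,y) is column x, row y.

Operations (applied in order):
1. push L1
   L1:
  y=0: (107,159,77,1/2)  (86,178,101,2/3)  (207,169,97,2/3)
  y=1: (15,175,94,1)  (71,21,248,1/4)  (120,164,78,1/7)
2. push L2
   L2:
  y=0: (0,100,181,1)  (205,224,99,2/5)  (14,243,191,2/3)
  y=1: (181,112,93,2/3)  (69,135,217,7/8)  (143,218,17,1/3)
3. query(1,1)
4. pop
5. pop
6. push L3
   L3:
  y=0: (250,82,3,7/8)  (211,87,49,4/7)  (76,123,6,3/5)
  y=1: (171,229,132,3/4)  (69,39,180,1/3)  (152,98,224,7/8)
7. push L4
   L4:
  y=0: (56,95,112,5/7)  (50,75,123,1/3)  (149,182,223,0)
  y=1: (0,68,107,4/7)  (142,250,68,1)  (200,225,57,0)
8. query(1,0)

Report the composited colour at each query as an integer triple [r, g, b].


(1,1) stack=L1,L2; from [0,0,0]:
after L1 α=1/4: [71/4, 21/4, 62]
after L2 α=7/8: [2003/32, 3801/32, 1581/8]
rounded: [63, 119, 198]

query (1,0) [L3,L4] — begin 0,0,0
+L3 (α=4/7) → [844/7, 348/7, 28]
+L4 (α=1/3) → [2038/21, 407/7, 179/3]
→ [97, 58, 60]


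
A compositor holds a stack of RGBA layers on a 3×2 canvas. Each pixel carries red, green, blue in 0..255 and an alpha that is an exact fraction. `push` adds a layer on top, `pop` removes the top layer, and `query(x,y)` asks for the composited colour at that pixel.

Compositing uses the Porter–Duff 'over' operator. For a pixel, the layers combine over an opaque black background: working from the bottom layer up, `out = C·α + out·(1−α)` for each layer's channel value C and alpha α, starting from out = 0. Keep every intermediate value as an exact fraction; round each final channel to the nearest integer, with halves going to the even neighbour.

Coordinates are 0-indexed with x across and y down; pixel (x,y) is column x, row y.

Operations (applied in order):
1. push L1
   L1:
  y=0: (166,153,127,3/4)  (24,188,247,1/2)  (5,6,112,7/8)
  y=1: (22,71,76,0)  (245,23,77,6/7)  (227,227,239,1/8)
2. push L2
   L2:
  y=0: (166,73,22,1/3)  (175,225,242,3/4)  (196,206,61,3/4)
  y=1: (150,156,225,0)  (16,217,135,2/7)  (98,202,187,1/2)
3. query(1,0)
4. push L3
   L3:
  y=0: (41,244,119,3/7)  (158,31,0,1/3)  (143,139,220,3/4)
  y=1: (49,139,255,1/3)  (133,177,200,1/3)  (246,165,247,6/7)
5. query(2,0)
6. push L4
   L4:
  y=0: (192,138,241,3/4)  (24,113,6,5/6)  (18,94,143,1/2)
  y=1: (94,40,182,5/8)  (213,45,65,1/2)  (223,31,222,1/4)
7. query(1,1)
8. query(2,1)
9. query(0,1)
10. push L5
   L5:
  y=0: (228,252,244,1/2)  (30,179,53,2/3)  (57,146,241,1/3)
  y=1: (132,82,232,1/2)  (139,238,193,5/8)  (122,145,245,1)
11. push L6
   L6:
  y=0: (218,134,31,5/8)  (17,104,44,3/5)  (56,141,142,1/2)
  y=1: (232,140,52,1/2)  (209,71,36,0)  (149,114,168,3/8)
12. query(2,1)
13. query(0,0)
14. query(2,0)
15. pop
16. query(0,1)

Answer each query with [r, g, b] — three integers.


(1,0) stack=L1,L2; from [0,0,0]:
after L1 α=1/2: [12, 94, 247/2]
after L2 α=3/4: [537/4, 769/4, 1699/8]
rounded: [134, 192, 212]

at x=2,y=0 over L1,L2,L3:
L1 α=7/8: [35/8, 21/4, 98]
L2 α=3/4: [4739/32, 2493/16, 281/4]
L3 α=3/4: [18467/128, 9165/64, 2921/16]
rounded: [144, 143, 183]

query (1,1) [L1,L2,L3,L4] — begin 0,0,0
after L1 α=6/7: [210, 138/7, 66]
after L2 α=2/7: [1082/7, 3728/49, 600/7]
after L3 α=1/3: [3095/21, 16129/147, 2600/21]
after L4 α=1/2: [3784/21, 11372/147, 3965/42]
= [180, 77, 94]

at x=2,y=1 over L1,L2,L3,L4:
L1 α=1/8: [227/8, 227/8, 239/8]
L2 α=1/2: [1011/16, 1843/16, 1735/16]
L3 α=6/7: [24627/112, 17683/112, 25447/112]
L4 α=1/4: [98857/448, 56521/448, 101205/448]
rounded: [221, 126, 226]

at x=0,y=1 over L1,L2,L3,L4:
after L1 α=0: [0, 0, 0]
after L2 α=0: [0, 0, 0]
after L3 α=1/3: [49/3, 139/3, 85]
after L4 α=5/8: [519/8, 339/8, 1165/8]
= [65, 42, 146]

(2,1) stack=L1,L2,L3,L4,L5,L6; from [0,0,0]:
after L1 α=1/8: [227/8, 227/8, 239/8]
after L2 α=1/2: [1011/16, 1843/16, 1735/16]
after L3 α=6/7: [24627/112, 17683/112, 25447/112]
after L4 α=1/4: [98857/448, 56521/448, 101205/448]
after L5 α=1: [122, 145, 245]
after L6 α=3/8: [1057/8, 1067/8, 1729/8]
= [132, 133, 216]

(0,0) stack=L1,L2,L3,L4,L5,L6; from [0,0,0]:
after L1 α=3/4: [249/2, 459/4, 381/4]
after L2 α=1/3: [415/3, 605/6, 425/6]
after L3 α=3/7: [2029/21, 3406/21, 1921/21]
after L4 α=3/4: [14125/84, 3025/21, 4276/21]
after L5 α=1/2: [33277/168, 8317/42, 4700/21]
after L6 α=5/8: [94317/448, 17697/112, 5785/56]
rounded: [211, 158, 103]

query (2,0) [L1,L2,L3,L4,L5,L6] — begin 0,0,0
+L1 (α=7/8) → [35/8, 21/4, 98]
+L2 (α=3/4) → [4739/32, 2493/16, 281/4]
+L3 (α=3/4) → [18467/128, 9165/64, 2921/16]
+L4 (α=1/2) → [20771/256, 15181/128, 5209/32]
+L5 (α=1/3) → [28067/384, 8175/64, 9065/48]
+L6 (α=1/2) → [49571/768, 17199/128, 15881/96]
= [65, 134, 165]

(0,1) stack=L1,L2,L3,L4,L5; from [0,0,0]:
+L1 (α=0) → [0, 0, 0]
+L2 (α=0) → [0, 0, 0]
+L3 (α=1/3) → [49/3, 139/3, 85]
+L4 (α=5/8) → [519/8, 339/8, 1165/8]
+L5 (α=1/2) → [1575/16, 995/16, 3021/16]
rounded: [98, 62, 189]
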